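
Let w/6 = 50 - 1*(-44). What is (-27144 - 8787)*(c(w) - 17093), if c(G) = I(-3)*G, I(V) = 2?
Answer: 573638415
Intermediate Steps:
w = 564 (w = 6*(50 - 1*(-44)) = 6*(50 + 44) = 6*94 = 564)
c(G) = 2*G
(-27144 - 8787)*(c(w) - 17093) = (-27144 - 8787)*(2*564 - 17093) = -35931*(1128 - 17093) = -35931*(-15965) = 573638415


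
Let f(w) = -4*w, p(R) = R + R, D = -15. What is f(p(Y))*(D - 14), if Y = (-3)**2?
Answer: 2088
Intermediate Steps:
Y = 9
p(R) = 2*R
f(p(Y))*(D - 14) = (-8*9)*(-15 - 14) = -4*18*(-29) = -72*(-29) = 2088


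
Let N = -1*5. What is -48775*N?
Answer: 243875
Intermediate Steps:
N = -5
-48775*N = -48775*(-5) = 243875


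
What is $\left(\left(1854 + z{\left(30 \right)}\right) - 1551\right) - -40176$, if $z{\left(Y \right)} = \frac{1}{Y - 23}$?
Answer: $\frac{283354}{7} \approx 40479.0$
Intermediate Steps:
$z{\left(Y \right)} = \frac{1}{-23 + Y}$
$\left(\left(1854 + z{\left(30 \right)}\right) - 1551\right) - -40176 = \left(\left(1854 + \frac{1}{-23 + 30}\right) - 1551\right) - -40176 = \left(\left(1854 + \frac{1}{7}\right) - 1551\right) + 40176 = \left(\frac{12979}{7} - 1551\right) + 40176 = \frac{2122}{7} + 40176 = \frac{283354}{7}$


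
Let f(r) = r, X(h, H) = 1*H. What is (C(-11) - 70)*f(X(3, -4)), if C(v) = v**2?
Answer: -204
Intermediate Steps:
X(h, H) = H
(C(-11) - 70)*f(X(3, -4)) = ((-11)**2 - 70)*(-4) = (121 - 70)*(-4) = 51*(-4) = -204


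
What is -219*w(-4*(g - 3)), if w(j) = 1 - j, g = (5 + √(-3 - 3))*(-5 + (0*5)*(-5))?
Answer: 24309 + 4380*I*√6 ≈ 24309.0 + 10729.0*I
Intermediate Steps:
g = -25 - 5*I*√6 (g = (5 + √(-6))*(-5 + 0*(-5)) = (5 + I*√6)*(-5 + 0) = (5 + I*√6)*(-5) = -25 - 5*I*√6 ≈ -25.0 - 12.247*I)
-219*w(-4*(g - 3)) = -219*(1 - (-4)*((-25 - 5*I*√6) - 3)) = -219*(1 - (-4)*(-28 - 5*I*√6)) = -219*(1 - (112 + 20*I*√6)) = -219*(1 + (-112 - 20*I*√6)) = -219*(-111 - 20*I*√6) = 24309 + 4380*I*√6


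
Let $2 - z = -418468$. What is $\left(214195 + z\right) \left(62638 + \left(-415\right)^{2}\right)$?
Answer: $148589599895$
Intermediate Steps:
$z = 418470$ ($z = 2 - -418468 = 2 + 418468 = 418470$)
$\left(214195 + z\right) \left(62638 + \left(-415\right)^{2}\right) = \left(214195 + 418470\right) \left(62638 + \left(-415\right)^{2}\right) = 632665 \left(62638 + 172225\right) = 632665 \cdot 234863 = 148589599895$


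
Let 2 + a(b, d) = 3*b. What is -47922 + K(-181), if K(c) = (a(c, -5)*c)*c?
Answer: -17902667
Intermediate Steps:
a(b, d) = -2 + 3*b
K(c) = c²*(-2 + 3*c) (K(c) = ((-2 + 3*c)*c)*c = (c*(-2 + 3*c))*c = c²*(-2 + 3*c))
-47922 + K(-181) = -47922 + (-181)²*(-2 + 3*(-181)) = -47922 + 32761*(-2 - 543) = -47922 + 32761*(-545) = -47922 - 17854745 = -17902667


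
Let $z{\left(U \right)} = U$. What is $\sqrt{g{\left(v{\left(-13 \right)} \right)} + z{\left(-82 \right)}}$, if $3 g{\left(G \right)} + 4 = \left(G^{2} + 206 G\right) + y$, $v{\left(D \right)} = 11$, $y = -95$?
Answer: $\frac{\sqrt{6126}}{3} \approx 26.09$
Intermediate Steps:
$g{\left(G \right)} = -33 + \frac{G^{2}}{3} + \frac{206 G}{3}$ ($g{\left(G \right)} = - \frac{4}{3} + \frac{\left(G^{2} + 206 G\right) - 95}{3} = - \frac{4}{3} + \frac{-95 + G^{2} + 206 G}{3} = - \frac{4}{3} + \left(- \frac{95}{3} + \frac{G^{2}}{3} + \frac{206 G}{3}\right) = -33 + \frac{G^{2}}{3} + \frac{206 G}{3}$)
$\sqrt{g{\left(v{\left(-13 \right)} \right)} + z{\left(-82 \right)}} = \sqrt{\left(-33 + \frac{11^{2}}{3} + \frac{206}{3} \cdot 11\right) - 82} = \sqrt{\left(-33 + \frac{1}{3} \cdot 121 + \frac{2266}{3}\right) - 82} = \sqrt{\left(-33 + \frac{121}{3} + \frac{2266}{3}\right) - 82} = \sqrt{\frac{2288}{3} - 82} = \sqrt{\frac{2042}{3}} = \frac{\sqrt{6126}}{3}$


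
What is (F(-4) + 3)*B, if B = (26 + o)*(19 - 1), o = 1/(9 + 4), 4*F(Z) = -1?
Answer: 33561/26 ≈ 1290.8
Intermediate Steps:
F(Z) = -1/4 (F(Z) = (1/4)*(-1) = -1/4)
o = 1/13 ≈ 0.076923
B = 6102/13 (B = (26 + 1/13)*(19 - 1) = (339/13)*18 = 6102/13 ≈ 469.38)
(F(-4) + 3)*B = (-1/4 + 3)*(6102/13) = (11/4)*(6102/13) = 33561/26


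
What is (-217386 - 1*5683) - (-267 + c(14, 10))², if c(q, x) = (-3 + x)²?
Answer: -270593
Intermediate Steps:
(-217386 - 1*5683) - (-267 + c(14, 10))² = (-217386 - 1*5683) - (-267 + (-3 + 10)²)² = (-217386 - 5683) - (-267 + 7²)² = -223069 - (-267 + 49)² = -223069 - 1*(-218)² = -223069 - 1*47524 = -223069 - 47524 = -270593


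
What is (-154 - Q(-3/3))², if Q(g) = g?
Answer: 23409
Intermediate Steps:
(-154 - Q(-3/3))² = (-154 - (-3)/3)² = (-154 - 1*(-1))² = (-154 + 1)² = (-153)² = 23409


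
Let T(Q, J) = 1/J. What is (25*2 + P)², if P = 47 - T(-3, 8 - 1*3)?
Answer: 234256/25 ≈ 9370.2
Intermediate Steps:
P = 234/5 (P = 47 - 1/(8 - 1*3) = 47 - 1/(8 - 3) = 47 - 1/5 = 47 - 1*⅕ = 47 - ⅕ = 234/5 ≈ 46.800)
(25*2 + P)² = (25*2 + 234/5)² = (50 + 234/5)² = (484/5)² = 234256/25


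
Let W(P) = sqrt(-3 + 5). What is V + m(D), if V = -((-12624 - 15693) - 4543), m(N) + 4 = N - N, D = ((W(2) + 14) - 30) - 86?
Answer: 32856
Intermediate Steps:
W(P) = sqrt(2)
D = -102 + sqrt(2) (D = ((sqrt(2) + 14) - 30) - 86 = ((14 + sqrt(2)) - 30) - 86 = (-16 + sqrt(2)) - 86 = -102 + sqrt(2) ≈ -100.59)
m(N) = -4 (m(N) = -4 + (N - N) = -4 + 0 = -4)
V = 32860 (V = -(-28317 - 4543) = -1*(-32860) = 32860)
V + m(D) = 32860 - 4 = 32856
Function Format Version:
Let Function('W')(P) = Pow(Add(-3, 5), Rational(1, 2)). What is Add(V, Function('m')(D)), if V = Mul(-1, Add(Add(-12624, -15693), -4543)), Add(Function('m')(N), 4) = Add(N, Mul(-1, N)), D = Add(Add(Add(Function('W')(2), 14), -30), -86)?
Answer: 32856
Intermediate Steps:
Function('W')(P) = Pow(2, Rational(1, 2))
D = Add(-102, Pow(2, Rational(1, 2))) (D = Add(Add(Add(Pow(2, Rational(1, 2)), 14), -30), -86) = Add(Add(Add(14, Pow(2, Rational(1, 2))), -30), -86) = Add(Add(-16, Pow(2, Rational(1, 2))), -86) = Add(-102, Pow(2, Rational(1, 2))) ≈ -100.59)
Function('m')(N) = -4 (Function('m')(N) = Add(-4, Add(N, Mul(-1, N))) = Add(-4, 0) = -4)
V = 32860 (V = Mul(-1, Add(-28317, -4543)) = Mul(-1, -32860) = 32860)
Add(V, Function('m')(D)) = Add(32860, -4) = 32856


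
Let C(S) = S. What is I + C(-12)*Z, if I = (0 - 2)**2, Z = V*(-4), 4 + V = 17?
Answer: 628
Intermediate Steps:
V = 13 (V = -4 + 17 = 13)
Z = -52 (Z = 13*(-4) = -52)
I = 4 (I = (-2)**2 = 4)
I + C(-12)*Z = 4 - 12*(-52) = 4 + 624 = 628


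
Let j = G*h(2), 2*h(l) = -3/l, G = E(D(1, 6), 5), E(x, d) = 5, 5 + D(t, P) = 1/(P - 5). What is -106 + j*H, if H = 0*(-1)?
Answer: -106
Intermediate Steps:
D(t, P) = -5 + 1/(-5 + P) (D(t, P) = -5 + 1/(P - 5) = -5 + 1/(-5 + P))
G = 5
h(l) = -3/(2*l) (h(l) = (-3/l)/2 = -3/(2*l))
j = -15/4 (j = 5*(-3/2/2) = 5*(-3/2*½) = 5*(-¾) = -15/4 ≈ -3.7500)
H = 0
-106 + j*H = -106 - 15/4*0 = -106 + 0 = -106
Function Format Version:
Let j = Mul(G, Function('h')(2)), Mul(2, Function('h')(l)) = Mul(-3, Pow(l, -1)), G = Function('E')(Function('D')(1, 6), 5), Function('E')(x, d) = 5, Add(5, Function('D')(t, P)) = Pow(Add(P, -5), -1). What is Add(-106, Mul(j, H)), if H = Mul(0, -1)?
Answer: -106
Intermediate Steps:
Function('D')(t, P) = Add(-5, Pow(Add(-5, P), -1)) (Function('D')(t, P) = Add(-5, Pow(Add(P, -5), -1)) = Add(-5, Pow(Add(-5, P), -1)))
G = 5
Function('h')(l) = Mul(Rational(-3, 2), Pow(l, -1)) (Function('h')(l) = Mul(Rational(1, 2), Mul(-3, Pow(l, -1))) = Mul(Rational(-3, 2), Pow(l, -1)))
j = Rational(-15, 4) (j = Mul(5, Mul(Rational(-3, 2), Pow(2, -1))) = Mul(5, Mul(Rational(-3, 2), Rational(1, 2))) = Mul(5, Rational(-3, 4)) = Rational(-15, 4) ≈ -3.7500)
H = 0
Add(-106, Mul(j, H)) = Add(-106, Mul(Rational(-15, 4), 0)) = Add(-106, 0) = -106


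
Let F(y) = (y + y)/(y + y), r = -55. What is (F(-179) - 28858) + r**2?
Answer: -25832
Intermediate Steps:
F(y) = 1 (F(y) = (2*y)/((2*y)) = (2*y)*(1/(2*y)) = 1)
(F(-179) - 28858) + r**2 = (1 - 28858) + (-55)**2 = -28857 + 3025 = -25832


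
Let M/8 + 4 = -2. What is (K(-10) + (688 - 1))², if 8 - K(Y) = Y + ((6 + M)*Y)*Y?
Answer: 24059025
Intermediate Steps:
M = -48 (M = -32 + 8*(-2) = -32 - 16 = -48)
K(Y) = 8 - Y + 42*Y² (K(Y) = 8 - (Y + ((6 - 48)*Y)*Y) = 8 - (Y + (-42*Y)*Y) = 8 - (Y - 42*Y²) = 8 + (-Y + 42*Y²) = 8 - Y + 42*Y²)
(K(-10) + (688 - 1))² = ((8 - 1*(-10) + 42*(-10)²) + (688 - 1))² = ((8 + 10 + 42*100) + 687)² = ((8 + 10 + 4200) + 687)² = (4218 + 687)² = 4905² = 24059025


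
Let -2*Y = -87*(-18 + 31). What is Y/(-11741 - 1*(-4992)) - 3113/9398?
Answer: -13162103/31713551 ≈ -0.41503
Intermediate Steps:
Y = 1131/2 (Y = -(-87)*(-18 + 31)/2 = -(-87)*13/2 = -1/2*(-1131) = 1131/2 ≈ 565.50)
Y/(-11741 - 1*(-4992)) - 3113/9398 = 1131/(2*(-11741 - 1*(-4992))) - 3113/9398 = 1131/(2*(-11741 + 4992)) - 3113*1/9398 = (1131/2)/(-6749) - 3113/9398 = (1131/2)*(-1/6749) - 3113/9398 = -1131/13498 - 3113/9398 = -13162103/31713551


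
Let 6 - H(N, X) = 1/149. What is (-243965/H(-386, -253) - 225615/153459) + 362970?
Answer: 14720816074960/45679629 ≈ 3.2226e+5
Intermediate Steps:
H(N, X) = 893/149 (H(N, X) = 6 - 1/149 = 893/149)
(-243965/H(-386, -253) - 225615/153459) + 362970 = (-243965/893/149 - 225615/153459) + 362970 = (-243965*149/893 - 225615*1/153459) + 362970 = (-36350785/893 - 75205/51153) + 362970 = -1859518863170/45679629 + 362970 = 14720816074960/45679629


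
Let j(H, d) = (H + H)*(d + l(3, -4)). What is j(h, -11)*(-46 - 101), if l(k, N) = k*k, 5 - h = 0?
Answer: 2940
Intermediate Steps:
h = 5 (h = 5 - 1*0 = 5 + 0 = 5)
l(k, N) = k²
j(H, d) = 2*H*(9 + d) (j(H, d) = (H + H)*(d + 3²) = (2*H)*(d + 9) = (2*H)*(9 + d) = 2*H*(9 + d))
j(h, -11)*(-46 - 101) = (2*5*(9 - 11))*(-46 - 101) = (2*5*(-2))*(-147) = -20*(-147) = 2940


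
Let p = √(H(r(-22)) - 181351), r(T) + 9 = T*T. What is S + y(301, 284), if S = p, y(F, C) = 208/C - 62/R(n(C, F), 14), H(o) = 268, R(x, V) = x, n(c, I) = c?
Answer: 73/142 + I*√181083 ≈ 0.51408 + 425.54*I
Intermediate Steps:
r(T) = -9 + T² (r(T) = -9 + T*T = -9 + T²)
p = I*√181083 (p = √(268 - 181351) = √(-181083) = I*√181083 ≈ 425.54*I)
y(F, C) = 146/C (y(F, C) = 208/C - 62/C = 146/C)
S = I*√181083 ≈ 425.54*I
S + y(301, 284) = I*√181083 + 146/284 = I*√181083 + 146*(1/284) = I*√181083 + 73/142 = 73/142 + I*√181083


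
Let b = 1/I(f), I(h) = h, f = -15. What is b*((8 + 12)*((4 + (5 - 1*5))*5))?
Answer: -80/3 ≈ -26.667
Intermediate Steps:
b = -1/15 (b = 1/(-15) = -1/15 ≈ -0.066667)
b*((8 + 12)*((4 + (5 - 1*5))*5)) = -(8 + 12)*(4 + (5 - 1*5))*5/15 = -4*(4 + (5 - 5))*5/3 = -4*(4 + 0)*5/3 = -4*4*5/3 = -4*20/3 = -1/15*400 = -80/3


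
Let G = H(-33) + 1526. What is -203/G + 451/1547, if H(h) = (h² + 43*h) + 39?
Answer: 18688/146965 ≈ 0.12716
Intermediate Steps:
H(h) = 39 + h² + 43*h
G = 1235 (G = (39 + (-33)² + 43*(-33)) + 1526 = (39 + 1089 - 1419) + 1526 = -291 + 1526 = 1235)
-203/G + 451/1547 = -203/1235 + 451/1547 = 18688/146965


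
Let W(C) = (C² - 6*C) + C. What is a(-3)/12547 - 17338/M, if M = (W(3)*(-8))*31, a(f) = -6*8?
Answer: -108805655/9334968 ≈ -11.656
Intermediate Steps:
W(C) = C² - 5*C
a(f) = -48
M = 1488 (M = ((3*(-5 + 3))*(-8))*31 = ((3*(-2))*(-8))*31 = -6*(-8)*31 = 48*31 = 1488)
a(-3)/12547 - 17338/M = -48/12547 - 17338/1488 = -48*1/12547 - 17338*1/1488 = -48/12547 - 8669/744 = -108805655/9334968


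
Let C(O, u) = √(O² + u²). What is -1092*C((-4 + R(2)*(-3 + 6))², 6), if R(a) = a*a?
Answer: -2184*√1033 ≈ -70195.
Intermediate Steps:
R(a) = a²
-1092*C((-4 + R(2)*(-3 + 6))², 6) = -1092*√(((-4 + 2²*(-3 + 6))²)² + 6²) = -1092*√(((-4 + 4*3)²)² + 36) = -1092*√(((-4 + 12)²)² + 36) = -1092*√((8²)² + 36) = -1092*√(64² + 36) = -1092*√(4096 + 36) = -2184*√1033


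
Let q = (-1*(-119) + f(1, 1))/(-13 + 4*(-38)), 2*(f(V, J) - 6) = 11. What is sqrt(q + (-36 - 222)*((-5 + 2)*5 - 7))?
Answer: sqrt(68670030)/110 ≈ 75.334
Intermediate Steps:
f(V, J) = 23/2 (f(V, J) = 6 + (1/2)*11 = 6 + 11/2 = 23/2)
q = -87/110 (q = (-1*(-119) + 23/2)/(-13 + 4*(-38)) = (119 + 23/2)/(-13 - 152) = (261/2)/(-165) = (261/2)*(-1/165) = -87/110 ≈ -0.79091)
sqrt(q + (-36 - 222)*((-5 + 2)*5 - 7)) = sqrt(-87/110 + (-36 - 222)*((-5 + 2)*5 - 7)) = sqrt(-87/110 - 258*(-3*5 - 7)) = sqrt(-87/110 - 258*(-15 - 7)) = sqrt(-87/110 - 258*(-22)) = sqrt(-87/110 + 5676) = sqrt(624273/110) = sqrt(68670030)/110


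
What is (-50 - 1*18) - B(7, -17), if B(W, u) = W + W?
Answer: -82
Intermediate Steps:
B(W, u) = 2*W
(-50 - 1*18) - B(7, -17) = (-50 - 1*18) - 2*7 = (-50 - 18) - 1*14 = -68 - 14 = -82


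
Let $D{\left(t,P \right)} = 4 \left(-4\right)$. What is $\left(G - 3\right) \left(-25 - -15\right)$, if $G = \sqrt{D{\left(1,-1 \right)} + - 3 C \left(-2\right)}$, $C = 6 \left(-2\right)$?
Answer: $30 - 20 i \sqrt{22} \approx 30.0 - 93.808 i$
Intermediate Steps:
$D{\left(t,P \right)} = -16$
$C = -12$
$G = 2 i \sqrt{22}$ ($G = \sqrt{-16 + \left(-3\right) \left(-12\right) \left(-2\right)} = \sqrt{-16 + 36 \left(-2\right)} = \sqrt{-16 - 72} = \sqrt{-88} = 2 i \sqrt{22} \approx 9.3808 i$)
$\left(G - 3\right) \left(-25 - -15\right) = \left(2 i \sqrt{22} - 3\right) \left(-25 - -15\right) = \left(-3 + 2 i \sqrt{22}\right) \left(-25 + 15\right) = \left(-3 + 2 i \sqrt{22}\right) \left(-10\right) = 30 - 20 i \sqrt{22}$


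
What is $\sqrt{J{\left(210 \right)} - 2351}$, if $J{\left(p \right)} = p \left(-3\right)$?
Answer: $i \sqrt{2981} \approx 54.599 i$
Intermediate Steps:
$J{\left(p \right)} = - 3 p$
$\sqrt{J{\left(210 \right)} - 2351} = \sqrt{\left(-3\right) 210 - 2351} = \sqrt{-630 - 2351} = \sqrt{-2981} = i \sqrt{2981}$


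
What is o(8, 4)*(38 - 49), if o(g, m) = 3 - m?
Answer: 11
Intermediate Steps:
o(8, 4)*(38 - 49) = (3 - 1*4)*(38 - 49) = (3 - 4)*(-11) = -1*(-11) = 11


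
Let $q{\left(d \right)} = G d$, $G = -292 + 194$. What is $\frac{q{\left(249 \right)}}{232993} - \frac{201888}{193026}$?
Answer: $- \frac{8624785206}{7495617803} \approx -1.1506$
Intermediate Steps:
$G = -98$
$q{\left(d \right)} = - 98 d$
$\frac{q{\left(249 \right)}}{232993} - \frac{201888}{193026} = \frac{\left(-98\right) 249}{232993} - \frac{201888}{193026} = \left(-24402\right) \frac{1}{232993} - \frac{33648}{32171} = - \frac{24402}{232993} - \frac{33648}{32171} = - \frac{8624785206}{7495617803}$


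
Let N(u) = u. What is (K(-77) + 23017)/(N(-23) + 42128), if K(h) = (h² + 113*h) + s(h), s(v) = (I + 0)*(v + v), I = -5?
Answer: 1401/2807 ≈ 0.49911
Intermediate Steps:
s(v) = -10*v (s(v) = (-5 + 0)*(v + v) = -10*v)
K(h) = h² + 103*h (K(h) = (h² + 113*h) - 10*h = h² + 103*h)
(K(-77) + 23017)/(N(-23) + 42128) = (-77*(103 - 77) + 23017)/(-23 + 42128) = (-77*26 + 23017)/42105 = (-2002 + 23017)*(1/42105) = 21015*(1/42105) = 1401/2807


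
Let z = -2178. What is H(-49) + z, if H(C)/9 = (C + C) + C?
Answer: -3501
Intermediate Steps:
H(C) = 27*C (H(C) = 9*((C + C) + C) = 9*(2*C + C) = 9*(3*C) = 27*C)
H(-49) + z = 27*(-49) - 2178 = -1323 - 2178 = -3501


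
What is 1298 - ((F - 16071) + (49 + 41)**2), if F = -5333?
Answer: 14602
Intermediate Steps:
1298 - ((F - 16071) + (49 + 41)**2) = 1298 - ((-5333 - 16071) + (49 + 41)**2) = 1298 - (-21404 + 90**2) = 1298 - (-21404 + 8100) = 1298 - 1*(-13304) = 1298 + 13304 = 14602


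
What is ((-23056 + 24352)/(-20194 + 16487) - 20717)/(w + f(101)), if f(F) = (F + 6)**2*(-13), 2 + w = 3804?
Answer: 15359843/107528949 ≈ 0.14284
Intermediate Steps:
w = 3802 (w = -2 + 3804 = 3802)
f(F) = -13*(6 + F)**2 (f(F) = (6 + F)**2*(-13) = -13*(6 + F)**2)
((-23056 + 24352)/(-20194 + 16487) - 20717)/(w + f(101)) = ((-23056 + 24352)/(-20194 + 16487) - 20717)/(3802 - 13*(6 + 101)**2) = (1296/(-3707) - 20717)/(3802 - 13*107**2) = (1296*(-1/3707) - 20717)/(3802 - 13*11449) = (-1296/3707 - 20717)/(3802 - 148837) = -76799215/3707/(-145035) = -76799215/3707*(-1/145035) = 15359843/107528949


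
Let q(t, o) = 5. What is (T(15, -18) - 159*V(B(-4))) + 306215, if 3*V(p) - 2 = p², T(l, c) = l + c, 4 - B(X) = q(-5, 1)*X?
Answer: 275578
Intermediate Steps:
B(X) = 4 - 5*X
T(l, c) = c + l
V(p) = ⅔ + p²/3
(T(15, -18) - 159*V(B(-4))) + 306215 = ((-18 + 15) - 159*(⅔ + (4 - 5*(-4))²/3)) + 306215 = (-3 - 159*(⅔ + (4 + 20)²/3)) + 306215 = (-3 - 159*(⅔ + (⅓)*24²)) + 306215 = (-3 - 159*(⅔ + (⅓)*576)) + 306215 = (-3 - 159*(⅔ + 192)) + 306215 = (-3 - 159*578/3) + 306215 = (-3 - 30634) + 306215 = -30637 + 306215 = 275578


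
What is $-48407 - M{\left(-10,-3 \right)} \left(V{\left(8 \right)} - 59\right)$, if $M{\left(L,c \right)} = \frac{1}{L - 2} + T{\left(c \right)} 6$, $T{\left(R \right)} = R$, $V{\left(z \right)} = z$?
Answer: $- \frac{197317}{4} \approx -49329.0$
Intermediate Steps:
$M{\left(L,c \right)} = \frac{1}{-2 + L} + 6 c$ ($M{\left(L,c \right)} = \frac{1}{L - 2} + c 6 = \frac{1}{-2 + L} + 6 c$)
$-48407 - M{\left(-10,-3 \right)} \left(V{\left(8 \right)} - 59\right) = -48407 - \frac{1 - -36 + 6 \left(-10\right) \left(-3\right)}{-2 - 10} \left(8 - 59\right) = -48407 - \frac{1 + 36 + 180}{-12} \left(-51\right) = -48407 - \left(- \frac{1}{12}\right) 217 \left(-51\right) = -48407 - \left(- \frac{217}{12}\right) \left(-51\right) = -48407 - \frac{3689}{4} = - \frac{197317}{4}$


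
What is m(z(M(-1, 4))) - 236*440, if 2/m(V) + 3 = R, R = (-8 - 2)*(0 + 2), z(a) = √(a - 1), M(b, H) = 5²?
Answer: -2388322/23 ≈ -1.0384e+5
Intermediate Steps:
M(b, H) = 25
z(a) = √(-1 + a)
R = -20 (R = -10*2 = -20)
m(V) = -2/23 (m(V) = 2/(-3 - 20) = 2/(-23) = 2*(-1/23) = -2/23)
m(z(M(-1, 4))) - 236*440 = -2/23 - 236*440 = -2/23 - 103840 = -2388322/23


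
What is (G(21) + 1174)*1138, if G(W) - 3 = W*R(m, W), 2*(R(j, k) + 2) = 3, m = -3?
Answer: 1327477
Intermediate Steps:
R(j, k) = -½ (R(j, k) = -2 + (½)*3 = -2 + 3/2 = -½)
G(W) = 3 - W/2 (G(W) = 3 + W*(-½) = 3 - W/2)
(G(21) + 1174)*1138 = ((3 - ½*21) + 1174)*1138 = ((3 - 21/2) + 1174)*1138 = (-15/2 + 1174)*1138 = (2333/2)*1138 = 1327477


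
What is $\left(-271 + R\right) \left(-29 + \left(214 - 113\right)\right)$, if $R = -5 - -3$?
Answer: $-19656$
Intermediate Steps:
$R = -2$ ($R = -5 + 3 = -2$)
$\left(-271 + R\right) \left(-29 + \left(214 - 113\right)\right) = \left(-271 - 2\right) \left(-29 + \left(214 - 113\right)\right) = - 273 \left(-29 + 101\right) = \left(-273\right) 72 = -19656$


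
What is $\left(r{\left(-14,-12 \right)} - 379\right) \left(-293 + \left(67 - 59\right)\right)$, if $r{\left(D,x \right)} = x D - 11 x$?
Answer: $22515$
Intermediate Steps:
$r{\left(D,x \right)} = - 11 x + D x$ ($r{\left(D,x \right)} = D x - 11 x = - 11 x + D x$)
$\left(r{\left(-14,-12 \right)} - 379\right) \left(-293 + \left(67 - 59\right)\right) = \left(- 12 \left(-11 - 14\right) - 379\right) \left(-293 + \left(67 - 59\right)\right) = \left(\left(-12\right) \left(-25\right) - 379\right) \left(-293 + \left(67 - 59\right)\right) = \left(300 - 379\right) \left(-293 + 8\right) = \left(-79\right) \left(-285\right) = 22515$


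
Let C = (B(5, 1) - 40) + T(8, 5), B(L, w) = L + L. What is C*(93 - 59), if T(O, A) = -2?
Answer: -1088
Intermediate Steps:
B(L, w) = 2*L
C = -32 (C = (2*5 - 40) - 2 = (10 - 40) - 2 = -30 - 2 = -32)
C*(93 - 59) = -32*(93 - 59) = -32*34 = -1088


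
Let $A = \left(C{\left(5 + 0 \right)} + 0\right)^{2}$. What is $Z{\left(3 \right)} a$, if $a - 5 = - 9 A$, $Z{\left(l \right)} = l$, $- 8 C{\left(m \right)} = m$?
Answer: $\frac{285}{64} \approx 4.4531$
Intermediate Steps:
$C{\left(m \right)} = - \frac{m}{8}$
$A = \frac{25}{64}$ ($A = \left(- \frac{5 + 0}{8} + 0\right)^{2} = \left(\left(- \frac{1}{8}\right) 5 + 0\right)^{2} = \left(- \frac{5}{8} + 0\right)^{2} = \left(- \frac{5}{8}\right)^{2} = \frac{25}{64} \approx 0.39063$)
$a = \frac{95}{64}$ ($a = 5 - \frac{225}{64} = \frac{95}{64} \approx 1.4844$)
$Z{\left(3 \right)} a = 3 \cdot \frac{95}{64} = \frac{285}{64}$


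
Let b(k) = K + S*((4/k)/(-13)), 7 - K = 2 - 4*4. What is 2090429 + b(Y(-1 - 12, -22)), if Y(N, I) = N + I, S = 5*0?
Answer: 2090450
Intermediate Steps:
K = 21 (K = 7 - (2 - 4*4) = 7 - (2 - 16) = 7 - 1*(-14) = 7 + 14 = 21)
S = 0
Y(N, I) = I + N
b(k) = 21 (b(k) = 21 + 0*((4/k)/(-13)) = 21 + 0*((4/k)*(-1/13)) = 21 + 0*(-4/(13*k)) = 21 + 0 = 21)
2090429 + b(Y(-1 - 12, -22)) = 2090429 + 21 = 2090450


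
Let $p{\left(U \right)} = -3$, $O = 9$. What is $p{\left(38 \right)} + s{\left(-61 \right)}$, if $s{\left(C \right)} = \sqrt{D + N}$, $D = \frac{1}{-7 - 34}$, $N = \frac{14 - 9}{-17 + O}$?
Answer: $-3 + \frac{i \sqrt{17466}}{164} \approx -3.0 + 0.80585 i$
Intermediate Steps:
$N = - \frac{5}{8}$ ($N = \frac{14 - 9}{-17 + 9} = \frac{5}{-8} = 5 \left(- \frac{1}{8}\right) = - \frac{5}{8} \approx -0.625$)
$D = - \frac{1}{41}$ ($D = \frac{1}{-41} = - \frac{1}{41} \approx -0.02439$)
$s{\left(C \right)} = \frac{i \sqrt{17466}}{164}$ ($s{\left(C \right)} = \sqrt{- \frac{1}{41} - \frac{5}{8}} = \sqrt{- \frac{213}{328}} = \frac{i \sqrt{17466}}{164}$)
$p{\left(38 \right)} + s{\left(-61 \right)} = -3 + \frac{i \sqrt{17466}}{164}$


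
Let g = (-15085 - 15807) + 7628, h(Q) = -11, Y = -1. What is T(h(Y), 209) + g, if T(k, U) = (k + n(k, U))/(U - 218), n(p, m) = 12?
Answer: -209377/9 ≈ -23264.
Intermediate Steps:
T(k, U) = (12 + k)/(-218 + U) (T(k, U) = (k + 12)/(U - 218) = (12 + k)/(-218 + U))
g = -23264 (g = -30892 + 7628 = -23264)
T(h(Y), 209) + g = (12 - 11)/(-218 + 209) - 23264 = 1/(-9) - 23264 = -⅑*1 - 23264 = -⅑ - 23264 = -209377/9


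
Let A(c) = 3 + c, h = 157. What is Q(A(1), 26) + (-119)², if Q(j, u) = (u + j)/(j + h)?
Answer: 2279951/161 ≈ 14161.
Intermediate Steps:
Q(j, u) = (j + u)/(157 + j) (Q(j, u) = (u + j)/(j + 157) = (j + u)/(157 + j))
Q(A(1), 26) + (-119)² = ((3 + 1) + 26)/(157 + (3 + 1)) + (-119)² = (4 + 26)/(157 + 4) + 14161 = 30/161 + 14161 = 2279951/161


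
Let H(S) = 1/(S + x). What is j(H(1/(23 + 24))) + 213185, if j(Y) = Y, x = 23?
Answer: 230666217/1082 ≈ 2.1319e+5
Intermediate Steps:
H(S) = 1/(23 + S) (H(S) = 1/(S + 23) = 1/(23 + S))
j(H(1/(23 + 24))) + 213185 = 1/(23 + 1/(23 + 24)) + 213185 = 1/(23 + 1/47) + 213185 = 1/(1082/47) + 213185 = 47/1082 + 213185 = 230666217/1082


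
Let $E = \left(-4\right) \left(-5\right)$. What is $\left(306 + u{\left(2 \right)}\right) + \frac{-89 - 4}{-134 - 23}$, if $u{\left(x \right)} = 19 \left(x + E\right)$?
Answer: $\frac{113761}{157} \approx 724.59$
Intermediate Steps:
$E = 20$
$u{\left(x \right)} = 380 + 19 x$ ($u{\left(x \right)} = 19 \left(x + 20\right) = 19 \left(20 + x\right) = 380 + 19 x$)
$\left(306 + u{\left(2 \right)}\right) + \frac{-89 - 4}{-134 - 23} = \left(306 + \left(380 + 19 \cdot 2\right)\right) + \frac{-89 - 4}{-134 - 23} = \left(306 + \left(380 + 38\right)\right) - \frac{93}{-157} = \left(306 + 418\right) - - \frac{93}{157} = 724 + \frac{93}{157} = \frac{113761}{157}$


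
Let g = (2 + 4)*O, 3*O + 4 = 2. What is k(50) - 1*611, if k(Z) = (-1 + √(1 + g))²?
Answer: -611 + (1 - I*√3)² ≈ -613.0 - 3.4641*I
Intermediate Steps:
O = -⅔ (O = -4/3 + (⅓)*2 = -4/3 + ⅔ = -⅔ ≈ -0.66667)
g = -4 (g = (2 + 4)*(-⅔) = 6*(-⅔) = -4)
k(Z) = (-1 + I*√3)² (k(Z) = (-1 + √(1 - 4))² = (-1 + √(-3))² = (-1 + I*√3)²)
k(50) - 1*611 = (1 - I*√3)² - 1*611 = (1 - I*√3)² - 611 = -611 + (1 - I*√3)²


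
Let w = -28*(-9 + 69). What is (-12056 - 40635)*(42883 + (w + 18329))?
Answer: -3136800612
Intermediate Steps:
w = -1680 (w = -28*60 = -1680)
(-12056 - 40635)*(42883 + (w + 18329)) = (-12056 - 40635)*(42883 + (-1680 + 18329)) = -52691*(42883 + 16649) = -52691*59532 = -3136800612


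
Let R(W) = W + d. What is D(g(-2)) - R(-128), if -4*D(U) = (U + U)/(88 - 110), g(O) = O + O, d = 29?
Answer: 1088/11 ≈ 98.909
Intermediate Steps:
g(O) = 2*O
R(W) = 29 + W (R(W) = W + 29 = 29 + W)
D(U) = U/44 (D(U) = -(U + U)/(4*(88 - 110)) = -2*U/(4*(-22)) = -2*U*(-1)/(4*22) = -(-1)*U/44 = U/44)
D(g(-2)) - R(-128) = (2*(-2))/44 - (29 - 128) = (1/44)*(-4) - 1*(-99) = -1/11 + 99 = 1088/11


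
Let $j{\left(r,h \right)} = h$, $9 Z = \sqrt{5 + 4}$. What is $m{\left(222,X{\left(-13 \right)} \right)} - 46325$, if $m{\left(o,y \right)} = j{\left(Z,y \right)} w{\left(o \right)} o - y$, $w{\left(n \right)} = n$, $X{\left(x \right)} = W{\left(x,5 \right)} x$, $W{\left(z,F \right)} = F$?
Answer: $-3249720$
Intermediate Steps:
$X{\left(x \right)} = 5 x$
$Z = \frac{1}{3}$ ($Z = \frac{\sqrt{5 + 4}}{9} = \frac{\sqrt{9}}{9} = \frac{1}{9} \cdot 3 = \frac{1}{3} \approx 0.33333$)
$m{\left(o,y \right)} = - y + y o^{2}$ ($m{\left(o,y \right)} = y o o - y = o y o - y = y o^{2} - y = - y + y o^{2}$)
$m{\left(222,X{\left(-13 \right)} \right)} - 46325 = 5 \left(-13\right) \left(-1 + 222^{2}\right) - 46325 = - 65 \left(-1 + 49284\right) - 46325 = \left(-65\right) 49283 - 46325 = -3203395 - 46325 = -3249720$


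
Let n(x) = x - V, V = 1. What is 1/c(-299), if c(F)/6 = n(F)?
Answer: -1/1800 ≈ -0.00055556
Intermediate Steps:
n(x) = -1 + x (n(x) = x - 1*1 = x - 1 = -1 + x)
c(F) = -6 + 6*F (c(F) = 6*(-1 + F) = -6 + 6*F)
1/c(-299) = 1/(-6 + 6*(-299)) = 1/(-6 - 1794) = 1/(-1800) = -1/1800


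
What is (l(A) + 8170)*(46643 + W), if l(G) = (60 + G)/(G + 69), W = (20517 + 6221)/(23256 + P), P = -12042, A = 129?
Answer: 23507406189935/61677 ≈ 3.8114e+8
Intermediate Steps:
W = 13369/5607 (W = (20517 + 6221)/(23256 - 12042) = 26738/11214 = 26738*(1/11214) = 13369/5607 ≈ 2.3843)
l(G) = (60 + G)/(69 + G)
(l(A) + 8170)*(46643 + W) = ((60 + 129)/(69 + 129) + 8170)*(46643 + 13369/5607) = (189/198 + 8170)*(261540670/5607) = ((1/198)*189 + 8170)*(261540670/5607) = (21/22 + 8170)*(261540670/5607) = (179761/22)*(261540670/5607) = 23507406189935/61677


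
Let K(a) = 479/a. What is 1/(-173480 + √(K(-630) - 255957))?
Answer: -109292400/18960206805389 - 3*I*√11287737230/18960206805389 ≈ -5.7643e-6 - 1.6811e-8*I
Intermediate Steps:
1/(-173480 + √(K(-630) - 255957)) = 1/(-173480 + √(479/(-630) - 255957)) = 1/(-173480 + √(479*(-1/630) - 255957)) = 1/(-173480 + √(-479/630 - 255957)) = 1/(-173480 + √(-161253389/630)) = 1/(-173480 + I*√11287737230/210)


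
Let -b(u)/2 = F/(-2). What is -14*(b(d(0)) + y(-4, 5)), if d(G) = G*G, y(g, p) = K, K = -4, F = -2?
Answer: 84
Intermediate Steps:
y(g, p) = -4
d(G) = G²
b(u) = -2 (b(u) = -(-4)/(-2) = -(-4)*(-1)/2 = -2*1 = -2)
-14*(b(d(0)) + y(-4, 5)) = -14*(-2 - 4) = -14*(-6) = 84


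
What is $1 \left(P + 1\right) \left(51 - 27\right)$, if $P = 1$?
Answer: $48$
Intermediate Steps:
$1 \left(P + 1\right) \left(51 - 27\right) = 1 \left(1 + 1\right) \left(51 - 27\right) = 1 \cdot 2 \left(51 - 27\right) = 2 \cdot 24 = 48$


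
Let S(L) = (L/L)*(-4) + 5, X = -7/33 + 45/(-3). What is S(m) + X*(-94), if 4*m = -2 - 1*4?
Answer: 47221/33 ≈ 1430.9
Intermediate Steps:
X = -502/33 (X = -7*1/33 + 45*(-1/3) = -7/33 - 15 = -502/33 ≈ -15.212)
m = -3/2 (m = (-2 - 1*4)/4 = (-2 - 4)/4 = (1/4)*(-6) = -3/2 ≈ -1.5000)
S(L) = 1 (S(L) = 1*(-4) + 5 = -4 + 5 = 1)
S(m) + X*(-94) = 1 - 502/33*(-94) = 1 + 47188/33 = 47221/33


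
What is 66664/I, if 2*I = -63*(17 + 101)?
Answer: -66664/3717 ≈ -17.935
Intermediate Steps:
I = -3717 (I = (-63*(17 + 101))/2 = (-63*118)/2 = (½)*(-7434) = -3717)
66664/I = 66664/(-3717) = 66664*(-1/3717) = -66664/3717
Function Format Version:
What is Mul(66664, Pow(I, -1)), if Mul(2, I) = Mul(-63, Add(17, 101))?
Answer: Rational(-66664, 3717) ≈ -17.935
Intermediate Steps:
I = -3717 (I = Mul(Rational(1, 2), Mul(-63, Add(17, 101))) = Mul(Rational(1, 2), Mul(-63, 118)) = Mul(Rational(1, 2), -7434) = -3717)
Mul(66664, Pow(I, -1)) = Mul(66664, Pow(-3717, -1)) = Mul(66664, Rational(-1, 3717)) = Rational(-66664, 3717)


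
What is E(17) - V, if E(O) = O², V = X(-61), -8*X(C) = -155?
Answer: 2157/8 ≈ 269.63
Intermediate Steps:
X(C) = 155/8 (X(C) = -⅛*(-155) = 155/8)
V = 155/8 ≈ 19.375
E(17) - V = 17² - 1*155/8 = 289 - 155/8 = 2157/8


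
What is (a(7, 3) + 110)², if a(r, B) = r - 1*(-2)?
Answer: 14161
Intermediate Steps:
a(r, B) = 2 + r (a(r, B) = r + 2 = 2 + r)
(a(7, 3) + 110)² = ((2 + 7) + 110)² = (9 + 110)² = 119² = 14161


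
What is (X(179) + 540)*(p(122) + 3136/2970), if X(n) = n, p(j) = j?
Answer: 131388622/1485 ≈ 88477.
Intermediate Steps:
(X(179) + 540)*(p(122) + 3136/2970) = (179 + 540)*(122 + 3136/2970) = 719*(122 + 3136*(1/2970)) = 719*(122 + 1568/1485) = 719*(182738/1485) = 131388622/1485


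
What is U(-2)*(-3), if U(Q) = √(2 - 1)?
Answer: -3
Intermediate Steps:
U(Q) = 1 (U(Q) = √1 = 1)
U(-2)*(-3) = 1*(-3) = -3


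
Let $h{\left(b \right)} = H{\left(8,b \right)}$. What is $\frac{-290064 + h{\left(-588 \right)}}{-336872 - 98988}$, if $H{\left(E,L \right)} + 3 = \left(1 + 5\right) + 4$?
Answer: $\frac{290057}{435860} \approx 0.66548$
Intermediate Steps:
$H{\left(E,L \right)} = 7$ ($H{\left(E,L \right)} = -3 + \left(\left(1 + 5\right) + 4\right) = -3 + \left(6 + 4\right) = -3 + 10 = 7$)
$h{\left(b \right)} = 7$
$\frac{-290064 + h{\left(-588 \right)}}{-336872 - 98988} = \frac{-290064 + 7}{-336872 - 98988} = - \frac{290057}{-435860} = \left(-290057\right) \left(- \frac{1}{435860}\right) = \frac{290057}{435860}$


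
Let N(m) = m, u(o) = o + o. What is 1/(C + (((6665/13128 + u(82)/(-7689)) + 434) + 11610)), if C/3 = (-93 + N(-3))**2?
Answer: 33647064/1335535629019 ≈ 2.5194e-5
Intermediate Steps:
u(o) = 2*o
C = 27648 (C = 3*(-93 - 3)**2 = 3*(-96)**2 = 3*9216 = 27648)
1/(C + (((6665/13128 + u(82)/(-7689)) + 434) + 11610)) = 1/(27648 + (((6665/13128 + (2*82)/(-7689)) + 434) + 11610)) = 1/(27648 + (((6665*(1/13128) + 164*(-1/7689)) + 434) + 11610)) = 1/(27648 + (((6665/13128 - 164/7689) + 434) + 11610)) = 1/(27648 + ((16364731/33647064 + 434) + 11610)) = 1/(27648 + (14619190507/33647064 + 11610)) = 1/(27648 + 405261603547/33647064) = 1/(1335535629019/33647064) = 33647064/1335535629019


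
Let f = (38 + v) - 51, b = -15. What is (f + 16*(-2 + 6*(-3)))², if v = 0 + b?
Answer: 121104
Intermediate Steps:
v = -15 (v = 0 - 15 = -15)
f = -28 (f = (38 - 15) - 51 = 23 - 51 = -28)
(f + 16*(-2 + 6*(-3)))² = (-28 + 16*(-2 + 6*(-3)))² = (-28 + 16*(-2 - 18))² = (-28 + 16*(-20))² = (-28 - 320)² = (-348)² = 121104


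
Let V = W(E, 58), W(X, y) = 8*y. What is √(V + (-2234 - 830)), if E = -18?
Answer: 10*I*√26 ≈ 50.99*I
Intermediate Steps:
V = 464 (V = 8*58 = 464)
√(V + (-2234 - 830)) = √(464 + (-2234 - 830)) = √(464 - 3064) = √(-2600) = 10*I*√26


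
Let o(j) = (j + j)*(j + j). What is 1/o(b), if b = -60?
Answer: 1/14400 ≈ 6.9444e-5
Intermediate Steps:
o(j) = 4*j² (o(j) = (2*j)*(2*j) = 4*j²)
1/o(b) = 1/(4*(-60)²) = 1/(4*3600) = 1/14400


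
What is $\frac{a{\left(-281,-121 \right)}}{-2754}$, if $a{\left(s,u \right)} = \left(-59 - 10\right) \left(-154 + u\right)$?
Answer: $- \frac{6325}{918} \approx -6.89$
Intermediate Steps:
$a{\left(s,u \right)} = 10626 - 69 u$ ($a{\left(s,u \right)} = - 69 \left(-154 + u\right) = 10626 - 69 u$)
$\frac{a{\left(-281,-121 \right)}}{-2754} = \frac{10626 - -8349}{-2754} = \left(10626 + 8349\right) \left(- \frac{1}{2754}\right) = 18975 \left(- \frac{1}{2754}\right) = - \frac{6325}{918}$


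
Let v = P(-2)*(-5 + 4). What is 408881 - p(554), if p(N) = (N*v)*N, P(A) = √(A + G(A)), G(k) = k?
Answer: 408881 + 613832*I ≈ 4.0888e+5 + 6.1383e+5*I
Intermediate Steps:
P(A) = √2*√A (P(A) = √(A + A) = √(2*A) = √2*√A)
v = -2*I (v = (√2*√(-2))*(-5 + 4) = (√2*(I*√2))*(-1) = (2*I)*(-1) = -2*I ≈ -2.0*I)
p(N) = -2*I*N² (p(N) = (N*(-2*I))*N = (-2*I*N)*N = -2*I*N²)
408881 - p(554) = 408881 - (-2)*I*554² = 408881 - (-2)*I*306916 = 408881 - (-613832)*I = 408881 + 613832*I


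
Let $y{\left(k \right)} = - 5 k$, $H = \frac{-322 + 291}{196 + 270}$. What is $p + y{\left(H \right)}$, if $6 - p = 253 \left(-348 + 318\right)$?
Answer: $\frac{3539891}{466} \approx 7596.3$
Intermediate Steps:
$H = - \frac{31}{466} \approx -0.066524$
$p = 7596$ ($p = 6 - 253 \left(-348 + 318\right) = 6 - 253 \left(-30\right) = 6 - -7590 = 6 + 7590 = 7596$)
$p + y{\left(H \right)} = 7596 - - \frac{155}{466} = 7596 + \frac{155}{466} = \frac{3539891}{466}$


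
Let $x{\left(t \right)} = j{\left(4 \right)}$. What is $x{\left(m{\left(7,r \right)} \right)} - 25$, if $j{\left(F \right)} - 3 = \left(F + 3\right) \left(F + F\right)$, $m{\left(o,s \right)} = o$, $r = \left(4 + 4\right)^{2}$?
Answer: $34$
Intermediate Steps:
$r = 64$ ($r = 8^{2} = 64$)
$j{\left(F \right)} = 3 + 2 F \left(3 + F\right)$ ($j{\left(F \right)} = 3 + \left(F + 3\right) \left(F + F\right) = 3 + \left(3 + F\right) 2 F = 3 + 2 F \left(3 + F\right)$)
$x{\left(t \right)} = 59$ ($x{\left(t \right)} = 3 + 2 \cdot 4^{2} + 6 \cdot 4 = 3 + 2 \cdot 16 + 24 = 3 + 32 + 24 = 59$)
$x{\left(m{\left(7,r \right)} \right)} - 25 = 59 - 25 = 34$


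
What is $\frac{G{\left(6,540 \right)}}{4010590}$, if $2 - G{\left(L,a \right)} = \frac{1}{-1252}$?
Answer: $\frac{501}{1004251736} \approx 4.9888 \cdot 10^{-7}$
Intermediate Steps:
$G{\left(L,a \right)} = \frac{2505}{1252}$ ($G{\left(L,a \right)} = 2 - \frac{1}{-1252} = 2 - - \frac{1}{1252} = 2 + \frac{1}{1252} = \frac{2505}{1252}$)
$\frac{G{\left(6,540 \right)}}{4010590} = \frac{2505}{1252 \cdot 4010590} = \frac{2505}{1252} \cdot \frac{1}{4010590} = \frac{501}{1004251736}$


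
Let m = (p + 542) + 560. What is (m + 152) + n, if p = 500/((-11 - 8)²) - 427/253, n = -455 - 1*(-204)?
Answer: 91579352/91333 ≈ 1002.7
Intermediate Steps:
n = -251 (n = -455 + 204 = -251)
p = -27647/91333 (p = 500/((-19)²) - 427*1/253 = 500/361 - 427/253 = -27647/91333 ≈ -0.30271)
m = 100621319/91333 (m = (-27647/91333 + 542) + 560 = 49474839/91333 + 560 = 100621319/91333 ≈ 1101.7)
(m + 152) + n = (100621319/91333 + 152) - 251 = 114503935/91333 - 251 = 91579352/91333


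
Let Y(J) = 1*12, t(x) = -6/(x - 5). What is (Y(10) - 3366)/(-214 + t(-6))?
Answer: 18447/1174 ≈ 15.713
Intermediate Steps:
t(x) = -6/(-5 + x)
Y(J) = 12
(Y(10) - 3366)/(-214 + t(-6)) = (12 - 3366)/(-214 - 6/(-5 - 6)) = -3354/(-214 - 6/(-11)) = -3354/(-214 - 6*(-1/11)) = -3354/(-214 + 6/11) = -3354/(-2348/11) = -3354*(-11/2348) = 18447/1174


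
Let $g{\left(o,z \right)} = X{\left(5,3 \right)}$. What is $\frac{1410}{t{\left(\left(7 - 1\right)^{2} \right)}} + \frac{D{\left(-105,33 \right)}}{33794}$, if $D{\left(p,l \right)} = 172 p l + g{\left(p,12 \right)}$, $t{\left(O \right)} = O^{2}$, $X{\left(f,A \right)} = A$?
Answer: $- \frac{60394721}{3649752} \approx -16.548$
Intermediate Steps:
$g{\left(o,z \right)} = 3$
$D{\left(p,l \right)} = 3 + 172 l p$ ($D{\left(p,l \right)} = 172 p l + 3 = 172 l p + 3 = 3 + 172 l p$)
$\frac{1410}{t{\left(\left(7 - 1\right)^{2} \right)}} + \frac{D{\left(-105,33 \right)}}{33794} = \frac{1410}{\left(\left(7 - 1\right)^{2}\right)^{2}} + \frac{3 + 172 \cdot 33 \left(-105\right)}{33794} = \frac{1410}{\left(6^{2}\right)^{2}} + \left(3 - 595980\right) \frac{1}{33794} = \frac{1410}{36^{2}} - \frac{595977}{33794} = \frac{1410}{1296} - \frac{595977}{33794} = 1410 \cdot \frac{1}{1296} - \frac{595977}{33794} = \frac{235}{216} - \frac{595977}{33794} = - \frac{60394721}{3649752}$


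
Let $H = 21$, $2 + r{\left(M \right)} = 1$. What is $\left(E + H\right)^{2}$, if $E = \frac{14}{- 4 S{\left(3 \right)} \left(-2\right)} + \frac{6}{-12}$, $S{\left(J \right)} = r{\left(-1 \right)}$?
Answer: $\frac{5625}{16} \approx 351.56$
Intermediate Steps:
$r{\left(M \right)} = -1$ ($r{\left(M \right)} = -2 + 1 = -1$)
$S{\left(J \right)} = -1$
$E = - \frac{9}{4}$ ($E = \frac{14}{\left(-4\right) \left(-1\right) \left(-2\right)} + \frac{6}{-12} = \frac{14}{4 \left(-2\right)} + 6 \left(- \frac{1}{12}\right) = \frac{14}{-8} - \frac{1}{2} = 14 \left(- \frac{1}{8}\right) - \frac{1}{2} = - \frac{7}{4} - \frac{1}{2} = - \frac{9}{4} \approx -2.25$)
$\left(E + H\right)^{2} = \left(- \frac{9}{4} + 21\right)^{2} = \left(\frac{75}{4}\right)^{2} = \frac{5625}{16}$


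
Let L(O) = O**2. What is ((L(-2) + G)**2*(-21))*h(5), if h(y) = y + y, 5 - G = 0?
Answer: -17010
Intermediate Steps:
G = 5 (G = 5 - 1*0 = 5 + 0 = 5)
h(y) = 2*y
((L(-2) + G)**2*(-21))*h(5) = (((-2)**2 + 5)**2*(-21))*(2*5) = ((4 + 5)**2*(-21))*10 = (9**2*(-21))*10 = (81*(-21))*10 = -1701*10 = -17010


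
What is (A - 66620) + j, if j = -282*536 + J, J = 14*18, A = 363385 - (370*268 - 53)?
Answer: 46758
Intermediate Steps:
A = 264278 (A = 363385 - (99160 - 53) = 363385 - 1*99107 = 363385 - 99107 = 264278)
J = 252
j = -150900 (j = -282*536 + 252 = -151152 + 252 = -150900)
(A - 66620) + j = (264278 - 66620) - 150900 = 197658 - 150900 = 46758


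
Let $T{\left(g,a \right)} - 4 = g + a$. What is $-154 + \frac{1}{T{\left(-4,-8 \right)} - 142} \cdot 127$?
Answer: $- \frac{23227}{150} \approx -154.85$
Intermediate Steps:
$T{\left(g,a \right)} = 4 + a + g$ ($T{\left(g,a \right)} = 4 + \left(g + a\right) = 4 + \left(a + g\right) = 4 + a + g$)
$-154 + \frac{1}{T{\left(-4,-8 \right)} - 142} \cdot 127 = -154 + \frac{1}{\left(4 - 8 - 4\right) - 142} \cdot 127 = -154 + \frac{1}{-8 - 142} \cdot 127 = -154 + \frac{1}{-150} \cdot 127 = -154 - \frac{127}{150} = - \frac{23227}{150}$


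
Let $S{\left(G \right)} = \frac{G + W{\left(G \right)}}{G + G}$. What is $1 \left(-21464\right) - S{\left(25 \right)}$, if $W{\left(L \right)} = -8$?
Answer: $- \frac{1073217}{50} \approx -21464.0$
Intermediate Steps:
$S{\left(G \right)} = \frac{-8 + G}{2 G}$ ($S{\left(G \right)} = \frac{G - 8}{G + G} = \frac{-8 + G}{2 G}$)
$1 \left(-21464\right) - S{\left(25 \right)} = 1 \left(-21464\right) - \frac{-8 + 25}{2 \cdot 25} = -21464 - \frac{1}{2} \cdot \frac{1}{25} \cdot 17 = -21464 - \frac{17}{50} = - \frac{1073217}{50}$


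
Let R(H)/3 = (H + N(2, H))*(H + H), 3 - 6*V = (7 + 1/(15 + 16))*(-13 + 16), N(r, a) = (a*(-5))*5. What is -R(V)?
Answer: 1258884/961 ≈ 1310.0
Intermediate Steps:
N(r, a) = -25*a (N(r, a) = -5*a*5 = -25*a)
V = -187/62 (V = 1/2 - (7 + 1/(15 + 16))*(-13 + 16)/6 = 1/2 - (7 + 1/31)*3/6 = 1/2 - 109*3/93 = 1/2 - 1/6*654/31 = 1/2 - 109/31 = -187/62 ≈ -3.0161)
R(H) = -144*H**2 (R(H) = 3*((H - 25*H)*(H + H)) = 3*((-24*H)*(2*H)) = 3*(-48*H**2) = -144*H**2)
-R(V) = -(-144)*(-187/62)**2 = -(-144)*34969/3844 = -1*(-1258884/961) = 1258884/961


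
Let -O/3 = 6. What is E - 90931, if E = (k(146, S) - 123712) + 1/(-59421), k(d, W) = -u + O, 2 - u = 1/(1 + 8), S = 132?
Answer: -38266450565/178263 ≈ -2.1466e+5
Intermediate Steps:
O = -18 (O = -3*6 = -18)
u = 17/9 (u = 2 - 1/(1 + 8) = 2 - 1/9 = 2 - 1*⅑ = 2 - ⅑ = 17/9 ≈ 1.8889)
k(d, W) = -179/9 (k(d, W) = -1*17/9 - 18 = -17/9 - 18 = -179/9)
E = -22056817712/178263 (E = (-179/9 - 123712) + 1/(-59421) = -1113587/9 - 1/59421 = -22056817712/178263 ≈ -1.2373e+5)
E - 90931 = -22056817712/178263 - 90931 = -38266450565/178263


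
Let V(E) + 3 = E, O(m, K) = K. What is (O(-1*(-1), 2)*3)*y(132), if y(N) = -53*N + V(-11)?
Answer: -42060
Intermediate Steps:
V(E) = -3 + E
y(N) = -14 - 53*N (y(N) = -53*N + (-3 - 11) = -53*N - 14 = -14 - 53*N)
(O(-1*(-1), 2)*3)*y(132) = (2*3)*(-14 - 53*132) = 6*(-14 - 6996) = 6*(-7010) = -42060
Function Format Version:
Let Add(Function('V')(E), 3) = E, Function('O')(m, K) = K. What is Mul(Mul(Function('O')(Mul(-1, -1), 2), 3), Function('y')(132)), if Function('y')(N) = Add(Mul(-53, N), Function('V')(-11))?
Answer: -42060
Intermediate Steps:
Function('V')(E) = Add(-3, E)
Function('y')(N) = Add(-14, Mul(-53, N)) (Function('y')(N) = Add(Mul(-53, N), Add(-3, -11)) = Add(Mul(-53, N), -14) = Add(-14, Mul(-53, N)))
Mul(Mul(Function('O')(Mul(-1, -1), 2), 3), Function('y')(132)) = Mul(Mul(2, 3), Add(-14, Mul(-53, 132))) = Mul(6, Add(-14, -6996)) = Mul(6, -7010) = -42060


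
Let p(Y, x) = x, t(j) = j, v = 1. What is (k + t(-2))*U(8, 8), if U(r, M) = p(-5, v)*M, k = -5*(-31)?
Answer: 1224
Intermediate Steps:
k = 155
U(r, M) = M (U(r, M) = 1*M = M)
(k + t(-2))*U(8, 8) = (155 - 2)*8 = 153*8 = 1224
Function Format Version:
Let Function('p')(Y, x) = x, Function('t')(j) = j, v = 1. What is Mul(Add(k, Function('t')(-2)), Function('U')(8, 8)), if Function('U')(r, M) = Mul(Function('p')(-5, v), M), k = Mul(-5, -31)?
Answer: 1224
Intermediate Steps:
k = 155
Function('U')(r, M) = M (Function('U')(r, M) = Mul(1, M) = M)
Mul(Add(k, Function('t')(-2)), Function('U')(8, 8)) = Mul(Add(155, -2), 8) = Mul(153, 8) = 1224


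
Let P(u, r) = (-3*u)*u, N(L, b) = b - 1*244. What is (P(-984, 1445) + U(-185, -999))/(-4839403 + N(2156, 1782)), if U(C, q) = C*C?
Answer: 2870543/4837865 ≈ 0.59335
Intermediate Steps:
N(L, b) = -244 + b (N(L, b) = b - 244 = -244 + b)
U(C, q) = C²
P(u, r) = -3*u²
(P(-984, 1445) + U(-185, -999))/(-4839403 + N(2156, 1782)) = (-3*(-984)² + (-185)²)/(-4839403 + (-244 + 1782)) = (-3*968256 + 34225)/(-4839403 + 1538) = (-2904768 + 34225)/(-4837865) = -2870543*(-1/4837865) = 2870543/4837865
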